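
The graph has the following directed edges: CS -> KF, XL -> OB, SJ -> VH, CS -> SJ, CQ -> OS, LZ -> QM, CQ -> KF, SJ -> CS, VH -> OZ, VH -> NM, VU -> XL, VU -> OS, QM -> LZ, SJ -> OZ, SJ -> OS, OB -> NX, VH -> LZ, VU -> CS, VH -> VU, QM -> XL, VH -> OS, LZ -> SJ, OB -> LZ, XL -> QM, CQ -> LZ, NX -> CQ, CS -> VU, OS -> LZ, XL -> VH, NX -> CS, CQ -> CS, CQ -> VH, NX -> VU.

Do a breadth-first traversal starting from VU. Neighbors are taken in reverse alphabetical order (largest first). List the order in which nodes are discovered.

VU, XL, OS, CS, VH, QM, OB, LZ, SJ, KF, OZ, NM, NX, CQ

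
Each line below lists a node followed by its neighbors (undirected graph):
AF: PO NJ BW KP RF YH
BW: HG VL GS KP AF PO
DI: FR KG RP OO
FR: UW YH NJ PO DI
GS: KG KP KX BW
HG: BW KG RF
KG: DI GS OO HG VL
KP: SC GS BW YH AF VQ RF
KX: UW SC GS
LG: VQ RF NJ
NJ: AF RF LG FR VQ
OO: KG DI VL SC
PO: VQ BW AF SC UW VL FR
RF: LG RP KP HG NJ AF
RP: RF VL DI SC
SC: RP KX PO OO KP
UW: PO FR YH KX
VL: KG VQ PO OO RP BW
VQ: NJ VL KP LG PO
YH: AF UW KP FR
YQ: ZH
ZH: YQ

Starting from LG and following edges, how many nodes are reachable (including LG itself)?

20

BFS from LG visits: LG, NJ, RF, VQ, AF, FR, HG, KP, RP, PO, VL, BW, YH, DI, UW, KG, GS, SC, OO, KX
Reachable nodes: 20 of 22 total.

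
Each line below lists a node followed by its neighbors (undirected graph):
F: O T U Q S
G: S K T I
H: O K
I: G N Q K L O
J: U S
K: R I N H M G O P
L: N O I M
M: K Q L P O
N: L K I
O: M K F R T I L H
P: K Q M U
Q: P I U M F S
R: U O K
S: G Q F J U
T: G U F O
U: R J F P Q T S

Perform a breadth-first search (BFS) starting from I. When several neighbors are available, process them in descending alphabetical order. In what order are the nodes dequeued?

Visit I; enqueue Q, O, N, L, K, G → queue [Q, O, N, L, K, G]
Visit Q; enqueue U, S, P, M, F → queue [O, N, L, K, G, U, S, P, M, F]
Visit O; enqueue T, R, H → queue [N, L, K, G, U, S, P, M, F, T, R, H]
Visit N → queue [L, K, G, U, S, P, M, F, T, R, H]
Visit L → queue [K, G, U, S, P, M, F, T, R, H]
Visit K → queue [G, U, S, P, M, F, T, R, H]
Visit G → queue [U, S, P, M, F, T, R, H]
Visit U; enqueue J → queue [S, P, M, F, T, R, H, J]
Visit S → queue [P, M, F, T, R, H, J]
Visit P → queue [M, F, T, R, H, J]
Visit M → queue [F, T, R, H, J]
Visit F → queue [T, R, H, J]
Visit T → queue [R, H, J]
Visit R → queue [H, J]
Visit H → queue [J]
Visit J → queue []

I → Q → O → N → L → K → G → U → S → P → M → F → T → R → H → J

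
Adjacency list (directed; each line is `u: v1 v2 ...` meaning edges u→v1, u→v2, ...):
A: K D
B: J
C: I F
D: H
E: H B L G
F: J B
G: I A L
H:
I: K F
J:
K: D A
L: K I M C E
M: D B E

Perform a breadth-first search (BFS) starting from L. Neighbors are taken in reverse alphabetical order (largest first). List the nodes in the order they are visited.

L M K I E C D B A F H G J

Visit L; enqueue M, K, I, E, C → queue [M, K, I, E, C]
Visit M; enqueue D, B → queue [K, I, E, C, D, B]
Visit K; enqueue A → queue [I, E, C, D, B, A]
Visit I; enqueue F → queue [E, C, D, B, A, F]
Visit E; enqueue H, G → queue [C, D, B, A, F, H, G]
Visit C → queue [D, B, A, F, H, G]
Visit D → queue [B, A, F, H, G]
Visit B; enqueue J → queue [A, F, H, G, J]
Visit A → queue [F, H, G, J]
Visit F → queue [H, G, J]
Visit H → queue [G, J]
Visit G → queue [J]
Visit J → queue []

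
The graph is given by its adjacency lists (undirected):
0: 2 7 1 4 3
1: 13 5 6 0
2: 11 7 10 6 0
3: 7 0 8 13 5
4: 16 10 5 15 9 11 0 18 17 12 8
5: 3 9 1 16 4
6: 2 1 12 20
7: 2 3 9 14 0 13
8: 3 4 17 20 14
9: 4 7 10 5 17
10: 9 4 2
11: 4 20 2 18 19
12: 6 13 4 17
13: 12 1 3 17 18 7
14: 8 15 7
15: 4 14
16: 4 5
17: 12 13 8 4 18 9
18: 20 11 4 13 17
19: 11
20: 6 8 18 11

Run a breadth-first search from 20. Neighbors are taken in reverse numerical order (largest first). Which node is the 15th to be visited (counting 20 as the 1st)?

9

Visit 20; enqueue 18, 11, 8, 6 → queue [18, 11, 8, 6]
Visit 18; enqueue 17, 13, 4 → queue [11, 8, 6, 17, 13, 4]
Visit 11; enqueue 19, 2 → queue [8, 6, 17, 13, 4, 19, 2]
Visit 8; enqueue 14, 3 → queue [6, 17, 13, 4, 19, 2, 14, 3]
Visit 6; enqueue 12, 1 → queue [17, 13, 4, 19, 2, 14, 3, 12, 1]
Visit 17; enqueue 9 → queue [13, 4, 19, 2, 14, 3, 12, 1, 9]
Visit 13; enqueue 7 → queue [4, 19, 2, 14, 3, 12, 1, 9, 7]
Visit 4; enqueue 16, 15, 10, 5, 0 → queue [19, 2, 14, 3, 12, 1, 9, 7, 16, 15, 10, 5, 0]
Visit 19 → queue [2, 14, 3, 12, 1, 9, 7, 16, 15, 10, 5, 0]
Visit 2 → queue [14, 3, 12, 1, 9, 7, 16, 15, 10, 5, 0]
Visit 14 → queue [3, 12, 1, 9, 7, 16, 15, 10, 5, 0]
Visit 3 → queue [12, 1, 9, 7, 16, 15, 10, 5, 0]
Visit 12 → queue [1, 9, 7, 16, 15, 10, 5, 0]
Visit 1 → queue [9, 7, 16, 15, 10, 5, 0]
Visit 9 → queue [7, 16, 15, 10, 5, 0]
Visit 7 → queue [16, 15, 10, 5, 0]
Visit 16 → queue [15, 10, 5, 0]
Visit 15 → queue [10, 5, 0]
Visit 10 → queue [5, 0]
Visit 5 → queue [0]
Visit 0 → queue []

Visit order: 20, 18, 11, 8, 6, 17, 13, 4, 19, 2, 14, 3, 12, 1, 9, 7, 16, 15, 10, 5, 0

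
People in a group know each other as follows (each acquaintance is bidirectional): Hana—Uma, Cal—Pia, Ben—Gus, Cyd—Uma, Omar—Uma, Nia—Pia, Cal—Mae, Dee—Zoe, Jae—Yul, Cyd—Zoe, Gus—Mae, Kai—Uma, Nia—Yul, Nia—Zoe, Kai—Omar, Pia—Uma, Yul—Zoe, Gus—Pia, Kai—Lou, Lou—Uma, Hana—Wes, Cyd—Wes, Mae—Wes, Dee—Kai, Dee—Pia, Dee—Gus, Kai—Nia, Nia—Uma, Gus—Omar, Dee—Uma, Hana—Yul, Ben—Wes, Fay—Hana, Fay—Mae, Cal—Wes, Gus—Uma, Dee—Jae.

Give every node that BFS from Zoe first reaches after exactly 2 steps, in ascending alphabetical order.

Level 0: Zoe
Level 1: Cyd, Dee, Nia, Yul
Level 2: Gus, Hana, Jae, Kai, Pia, Uma, Wes
Level 3: Ben, Cal, Fay, Lou, Mae, Omar

Gus, Hana, Jae, Kai, Pia, Uma, Wes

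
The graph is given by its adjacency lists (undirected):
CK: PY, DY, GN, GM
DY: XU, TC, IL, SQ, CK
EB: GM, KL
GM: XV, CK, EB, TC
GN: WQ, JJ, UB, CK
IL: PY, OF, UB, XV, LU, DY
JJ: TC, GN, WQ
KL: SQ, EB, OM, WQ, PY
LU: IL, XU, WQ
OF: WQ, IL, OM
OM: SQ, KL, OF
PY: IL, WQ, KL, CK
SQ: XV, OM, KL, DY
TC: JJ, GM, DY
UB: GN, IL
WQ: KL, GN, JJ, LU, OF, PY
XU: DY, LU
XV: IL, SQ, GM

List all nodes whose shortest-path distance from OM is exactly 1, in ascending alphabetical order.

KL, OF, SQ

Level 0: OM
Level 1: KL, OF, SQ
Level 2: DY, EB, IL, PY, WQ, XV
Level 3: CK, GM, GN, JJ, LU, TC, UB, XU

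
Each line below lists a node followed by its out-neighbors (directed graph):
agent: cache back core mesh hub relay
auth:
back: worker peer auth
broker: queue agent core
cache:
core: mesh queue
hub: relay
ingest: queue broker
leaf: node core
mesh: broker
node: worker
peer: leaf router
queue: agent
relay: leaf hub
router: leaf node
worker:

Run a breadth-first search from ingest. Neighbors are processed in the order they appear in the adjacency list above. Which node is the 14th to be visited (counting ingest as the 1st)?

Visit ingest; enqueue queue, broker → queue [queue, broker]
Visit queue; enqueue agent → queue [broker, agent]
Visit broker; enqueue core → queue [agent, core]
Visit agent; enqueue cache, back, mesh, hub, relay → queue [core, cache, back, mesh, hub, relay]
Visit core → queue [cache, back, mesh, hub, relay]
Visit cache → queue [back, mesh, hub, relay]
Visit back; enqueue worker, peer, auth → queue [mesh, hub, relay, worker, peer, auth]
Visit mesh → queue [hub, relay, worker, peer, auth]
Visit hub → queue [relay, worker, peer, auth]
Visit relay; enqueue leaf → queue [worker, peer, auth, leaf]
Visit worker → queue [peer, auth, leaf]
Visit peer; enqueue router → queue [auth, leaf, router]
Visit auth → queue [leaf, router]
Visit leaf; enqueue node → queue [router, node]
Visit router → queue [node]
Visit node → queue []

Visit order: ingest, queue, broker, agent, core, cache, back, mesh, hub, relay, worker, peer, auth, leaf, router, node

leaf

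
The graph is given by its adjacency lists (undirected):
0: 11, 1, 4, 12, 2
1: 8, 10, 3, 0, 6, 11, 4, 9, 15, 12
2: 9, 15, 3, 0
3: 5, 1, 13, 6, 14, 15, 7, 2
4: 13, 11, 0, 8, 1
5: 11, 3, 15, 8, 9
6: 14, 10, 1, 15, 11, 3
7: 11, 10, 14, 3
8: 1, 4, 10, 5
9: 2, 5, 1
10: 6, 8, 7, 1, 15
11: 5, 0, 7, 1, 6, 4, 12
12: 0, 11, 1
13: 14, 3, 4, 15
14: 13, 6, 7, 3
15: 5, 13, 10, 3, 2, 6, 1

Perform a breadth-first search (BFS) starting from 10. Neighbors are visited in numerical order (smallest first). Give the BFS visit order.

10 → 1 → 6 → 7 → 8 → 15 → 0 → 3 → 4 → 9 → 11 → 12 → 14 → 5 → 2 → 13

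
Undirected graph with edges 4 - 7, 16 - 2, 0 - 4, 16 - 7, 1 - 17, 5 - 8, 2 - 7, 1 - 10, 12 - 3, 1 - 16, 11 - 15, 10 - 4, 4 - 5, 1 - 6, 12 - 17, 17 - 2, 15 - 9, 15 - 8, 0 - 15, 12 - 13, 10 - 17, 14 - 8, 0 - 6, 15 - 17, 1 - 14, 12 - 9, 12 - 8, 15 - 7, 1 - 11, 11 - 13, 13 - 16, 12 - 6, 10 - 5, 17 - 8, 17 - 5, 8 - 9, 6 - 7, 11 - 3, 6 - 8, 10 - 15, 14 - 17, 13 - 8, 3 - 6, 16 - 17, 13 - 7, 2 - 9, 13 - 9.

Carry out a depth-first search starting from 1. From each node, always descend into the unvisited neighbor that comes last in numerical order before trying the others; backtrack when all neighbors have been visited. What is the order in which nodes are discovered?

Visit 1
1 → 17
17 → 16
16 → 13
13 → 12
12 → 9
9 → 15
15 → 11
11 → 3
3 → 6
6 → 8
8 → 14
8 → 5
5 → 10
10 → 4
4 → 7
7 → 2
4 → 0

1, 17, 16, 13, 12, 9, 15, 11, 3, 6, 8, 14, 5, 10, 4, 7, 2, 0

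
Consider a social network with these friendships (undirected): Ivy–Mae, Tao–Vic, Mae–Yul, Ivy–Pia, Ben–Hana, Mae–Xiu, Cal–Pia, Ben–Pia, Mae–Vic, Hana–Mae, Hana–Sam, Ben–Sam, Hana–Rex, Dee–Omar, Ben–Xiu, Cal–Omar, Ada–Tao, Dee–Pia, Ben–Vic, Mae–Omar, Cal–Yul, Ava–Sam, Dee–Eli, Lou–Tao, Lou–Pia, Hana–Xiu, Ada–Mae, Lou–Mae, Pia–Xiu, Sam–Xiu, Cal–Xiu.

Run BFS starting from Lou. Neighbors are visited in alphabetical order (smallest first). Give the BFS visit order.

Visit Lou; enqueue Mae, Pia, Tao → queue [Mae, Pia, Tao]
Visit Mae; enqueue Ada, Hana, Ivy, Omar, Vic, Xiu, Yul → queue [Pia, Tao, Ada, Hana, Ivy, Omar, Vic, Xiu, Yul]
Visit Pia; enqueue Ben, Cal, Dee → queue [Tao, Ada, Hana, Ivy, Omar, Vic, Xiu, Yul, Ben, Cal, Dee]
Visit Tao → queue [Ada, Hana, Ivy, Omar, Vic, Xiu, Yul, Ben, Cal, Dee]
Visit Ada → queue [Hana, Ivy, Omar, Vic, Xiu, Yul, Ben, Cal, Dee]
Visit Hana; enqueue Rex, Sam → queue [Ivy, Omar, Vic, Xiu, Yul, Ben, Cal, Dee, Rex, Sam]
Visit Ivy → queue [Omar, Vic, Xiu, Yul, Ben, Cal, Dee, Rex, Sam]
Visit Omar → queue [Vic, Xiu, Yul, Ben, Cal, Dee, Rex, Sam]
Visit Vic → queue [Xiu, Yul, Ben, Cal, Dee, Rex, Sam]
Visit Xiu → queue [Yul, Ben, Cal, Dee, Rex, Sam]
Visit Yul → queue [Ben, Cal, Dee, Rex, Sam]
Visit Ben → queue [Cal, Dee, Rex, Sam]
Visit Cal → queue [Dee, Rex, Sam]
Visit Dee; enqueue Eli → queue [Rex, Sam, Eli]
Visit Rex → queue [Sam, Eli]
Visit Sam; enqueue Ava → queue [Eli, Ava]
Visit Eli → queue [Ava]
Visit Ava → queue []

Lou -> Mae -> Pia -> Tao -> Ada -> Hana -> Ivy -> Omar -> Vic -> Xiu -> Yul -> Ben -> Cal -> Dee -> Rex -> Sam -> Eli -> Ava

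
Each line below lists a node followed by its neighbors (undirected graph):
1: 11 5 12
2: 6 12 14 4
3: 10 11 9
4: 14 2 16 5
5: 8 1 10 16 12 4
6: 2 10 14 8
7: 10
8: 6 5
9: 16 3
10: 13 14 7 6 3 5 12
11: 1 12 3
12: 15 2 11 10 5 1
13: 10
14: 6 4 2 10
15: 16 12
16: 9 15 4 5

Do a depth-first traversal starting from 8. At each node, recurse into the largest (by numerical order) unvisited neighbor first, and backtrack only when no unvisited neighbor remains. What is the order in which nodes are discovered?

8, 6, 14, 10, 13, 12, 15, 16, 9, 3, 11, 1, 5, 4, 2, 7

Visit 8
8 → 6
6 → 14
14 → 10
10 → 13
10 → 12
12 → 15
15 → 16
16 → 9
9 → 3
3 → 11
11 → 1
1 → 5
5 → 4
4 → 2
10 → 7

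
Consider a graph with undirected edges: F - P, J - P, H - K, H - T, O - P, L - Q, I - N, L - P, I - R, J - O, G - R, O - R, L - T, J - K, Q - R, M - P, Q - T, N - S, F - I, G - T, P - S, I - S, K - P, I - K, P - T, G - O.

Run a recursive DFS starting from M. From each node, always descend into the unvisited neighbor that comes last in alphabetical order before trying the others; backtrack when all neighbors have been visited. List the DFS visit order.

M → P → T → Q → R → O → J → K → I → S → N → F → H → G → L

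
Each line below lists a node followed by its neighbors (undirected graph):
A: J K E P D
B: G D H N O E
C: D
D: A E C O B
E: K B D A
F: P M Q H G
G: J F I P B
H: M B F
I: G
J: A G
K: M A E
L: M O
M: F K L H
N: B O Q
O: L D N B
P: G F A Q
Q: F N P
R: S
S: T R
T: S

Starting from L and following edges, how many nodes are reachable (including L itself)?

17

BFS from L visits: L, M, O, F, H, K, B, D, N, G, P, Q, A, E, C, I, J
Reachable nodes: 17 of 20 total.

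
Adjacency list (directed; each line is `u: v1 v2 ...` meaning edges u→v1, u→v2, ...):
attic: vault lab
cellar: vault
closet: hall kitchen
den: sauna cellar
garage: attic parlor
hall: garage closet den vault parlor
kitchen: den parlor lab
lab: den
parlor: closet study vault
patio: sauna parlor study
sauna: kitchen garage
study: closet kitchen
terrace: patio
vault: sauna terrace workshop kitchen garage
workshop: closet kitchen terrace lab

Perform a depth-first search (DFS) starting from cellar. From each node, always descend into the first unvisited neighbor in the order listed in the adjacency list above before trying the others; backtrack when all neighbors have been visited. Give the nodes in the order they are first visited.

cellar, vault, sauna, kitchen, den, parlor, closet, hall, garage, attic, lab, study, terrace, patio, workshop

Visit cellar
cellar → vault
vault → sauna
sauna → kitchen
kitchen → den
kitchen → parlor
parlor → closet
closet → hall
hall → garage
garage → attic
attic → lab
parlor → study
vault → terrace
terrace → patio
vault → workshop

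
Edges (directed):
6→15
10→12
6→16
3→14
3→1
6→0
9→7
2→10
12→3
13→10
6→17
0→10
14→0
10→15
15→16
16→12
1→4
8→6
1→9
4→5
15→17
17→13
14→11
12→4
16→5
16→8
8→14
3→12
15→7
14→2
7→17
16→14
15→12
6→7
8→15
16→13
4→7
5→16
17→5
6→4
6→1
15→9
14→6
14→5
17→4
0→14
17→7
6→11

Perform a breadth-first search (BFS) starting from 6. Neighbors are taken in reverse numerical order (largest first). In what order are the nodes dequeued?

Visit 6; enqueue 17, 16, 15, 11, 7, 4, 1, 0 → queue [17, 16, 15, 11, 7, 4, 1, 0]
Visit 17; enqueue 13, 5 → queue [16, 15, 11, 7, 4, 1, 0, 13, 5]
Visit 16; enqueue 14, 12, 8 → queue [15, 11, 7, 4, 1, 0, 13, 5, 14, 12, 8]
Visit 15; enqueue 9 → queue [11, 7, 4, 1, 0, 13, 5, 14, 12, 8, 9]
Visit 11 → queue [7, 4, 1, 0, 13, 5, 14, 12, 8, 9]
Visit 7 → queue [4, 1, 0, 13, 5, 14, 12, 8, 9]
Visit 4 → queue [1, 0, 13, 5, 14, 12, 8, 9]
Visit 1 → queue [0, 13, 5, 14, 12, 8, 9]
Visit 0; enqueue 10 → queue [13, 5, 14, 12, 8, 9, 10]
Visit 13 → queue [5, 14, 12, 8, 9, 10]
Visit 5 → queue [14, 12, 8, 9, 10]
Visit 14; enqueue 2 → queue [12, 8, 9, 10, 2]
Visit 12; enqueue 3 → queue [8, 9, 10, 2, 3]
Visit 8 → queue [9, 10, 2, 3]
Visit 9 → queue [10, 2, 3]
Visit 10 → queue [2, 3]
Visit 2 → queue [3]
Visit 3 → queue []

6 → 17 → 16 → 15 → 11 → 7 → 4 → 1 → 0 → 13 → 5 → 14 → 12 → 8 → 9 → 10 → 2 → 3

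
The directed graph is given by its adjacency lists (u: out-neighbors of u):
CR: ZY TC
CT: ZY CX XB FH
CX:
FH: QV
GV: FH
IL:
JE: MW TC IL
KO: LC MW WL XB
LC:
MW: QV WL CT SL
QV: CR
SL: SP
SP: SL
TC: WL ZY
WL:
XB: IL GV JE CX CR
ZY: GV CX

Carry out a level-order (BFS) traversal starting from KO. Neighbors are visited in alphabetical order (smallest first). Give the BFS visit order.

Visit KO; enqueue LC, MW, WL, XB → queue [LC, MW, WL, XB]
Visit LC → queue [MW, WL, XB]
Visit MW; enqueue CT, QV, SL → queue [WL, XB, CT, QV, SL]
Visit WL → queue [XB, CT, QV, SL]
Visit XB; enqueue CR, CX, GV, IL, JE → queue [CT, QV, SL, CR, CX, GV, IL, JE]
Visit CT; enqueue FH, ZY → queue [QV, SL, CR, CX, GV, IL, JE, FH, ZY]
Visit QV → queue [SL, CR, CX, GV, IL, JE, FH, ZY]
Visit SL; enqueue SP → queue [CR, CX, GV, IL, JE, FH, ZY, SP]
Visit CR; enqueue TC → queue [CX, GV, IL, JE, FH, ZY, SP, TC]
Visit CX → queue [GV, IL, JE, FH, ZY, SP, TC]
Visit GV → queue [IL, JE, FH, ZY, SP, TC]
Visit IL → queue [JE, FH, ZY, SP, TC]
Visit JE → queue [FH, ZY, SP, TC]
Visit FH → queue [ZY, SP, TC]
Visit ZY → queue [SP, TC]
Visit SP → queue [TC]
Visit TC → queue []

KO -> LC -> MW -> WL -> XB -> CT -> QV -> SL -> CR -> CX -> GV -> IL -> JE -> FH -> ZY -> SP -> TC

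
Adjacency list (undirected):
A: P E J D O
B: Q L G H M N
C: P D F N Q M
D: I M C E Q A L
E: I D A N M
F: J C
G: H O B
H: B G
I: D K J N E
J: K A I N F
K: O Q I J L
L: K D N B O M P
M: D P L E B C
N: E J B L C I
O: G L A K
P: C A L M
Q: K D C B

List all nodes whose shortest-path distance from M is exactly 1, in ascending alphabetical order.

Level 0: M
Level 1: B, C, D, E, L, P
Level 2: A, F, G, H, I, K, N, O, Q
Level 3: J

B, C, D, E, L, P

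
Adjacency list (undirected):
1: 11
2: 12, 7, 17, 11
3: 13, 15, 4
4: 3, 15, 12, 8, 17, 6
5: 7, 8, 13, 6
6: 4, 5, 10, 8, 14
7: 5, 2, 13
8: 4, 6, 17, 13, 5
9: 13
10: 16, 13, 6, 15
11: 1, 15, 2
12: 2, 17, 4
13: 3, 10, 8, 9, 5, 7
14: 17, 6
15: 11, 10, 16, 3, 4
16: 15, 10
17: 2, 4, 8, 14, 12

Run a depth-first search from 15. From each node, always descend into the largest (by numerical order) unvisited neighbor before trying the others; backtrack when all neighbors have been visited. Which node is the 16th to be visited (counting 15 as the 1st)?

11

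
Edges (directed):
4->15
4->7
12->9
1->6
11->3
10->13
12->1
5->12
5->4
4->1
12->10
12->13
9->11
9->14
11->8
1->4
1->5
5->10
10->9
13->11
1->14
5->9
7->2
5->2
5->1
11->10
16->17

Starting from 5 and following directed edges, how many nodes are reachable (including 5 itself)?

15

BFS from 5 visits: 5, 12, 10, 9, 4, 2, 1, 13, 14, 11, 15, 7, 6, 8, 3
Reachable nodes: 15 of 17 total.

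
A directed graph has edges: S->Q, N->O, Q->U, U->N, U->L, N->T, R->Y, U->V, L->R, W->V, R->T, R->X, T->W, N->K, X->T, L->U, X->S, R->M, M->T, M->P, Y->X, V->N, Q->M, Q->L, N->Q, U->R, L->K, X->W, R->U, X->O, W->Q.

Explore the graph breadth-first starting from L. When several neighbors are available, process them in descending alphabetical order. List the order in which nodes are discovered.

Visit L; enqueue U, R, K → queue [U, R, K]
Visit U; enqueue V, N → queue [R, K, V, N]
Visit R; enqueue Y, X, T, M → queue [K, V, N, Y, X, T, M]
Visit K → queue [V, N, Y, X, T, M]
Visit V → queue [N, Y, X, T, M]
Visit N; enqueue Q, O → queue [Y, X, T, M, Q, O]
Visit Y → queue [X, T, M, Q, O]
Visit X; enqueue W, S → queue [T, M, Q, O, W, S]
Visit T → queue [M, Q, O, W, S]
Visit M; enqueue P → queue [Q, O, W, S, P]
Visit Q → queue [O, W, S, P]
Visit O → queue [W, S, P]
Visit W → queue [S, P]
Visit S → queue [P]
Visit P → queue []

L → U → R → K → V → N → Y → X → T → M → Q → O → W → S → P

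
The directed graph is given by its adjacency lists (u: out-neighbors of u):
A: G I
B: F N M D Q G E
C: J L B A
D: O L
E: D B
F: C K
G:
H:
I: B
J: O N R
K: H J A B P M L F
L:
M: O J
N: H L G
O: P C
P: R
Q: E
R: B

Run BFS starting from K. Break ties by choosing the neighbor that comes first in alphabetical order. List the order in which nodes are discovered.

Visit K; enqueue A, B, F, H, J, L, M, P → queue [A, B, F, H, J, L, M, P]
Visit A; enqueue G, I → queue [B, F, H, J, L, M, P, G, I]
Visit B; enqueue D, E, N, Q → queue [F, H, J, L, M, P, G, I, D, E, N, Q]
Visit F; enqueue C → queue [H, J, L, M, P, G, I, D, E, N, Q, C]
Visit H → queue [J, L, M, P, G, I, D, E, N, Q, C]
Visit J; enqueue O, R → queue [L, M, P, G, I, D, E, N, Q, C, O, R]
Visit L → queue [M, P, G, I, D, E, N, Q, C, O, R]
Visit M → queue [P, G, I, D, E, N, Q, C, O, R]
Visit P → queue [G, I, D, E, N, Q, C, O, R]
Visit G → queue [I, D, E, N, Q, C, O, R]
Visit I → queue [D, E, N, Q, C, O, R]
Visit D → queue [E, N, Q, C, O, R]
Visit E → queue [N, Q, C, O, R]
Visit N → queue [Q, C, O, R]
Visit Q → queue [C, O, R]
Visit C → queue [O, R]
Visit O → queue [R]
Visit R → queue []

K -> A -> B -> F -> H -> J -> L -> M -> P -> G -> I -> D -> E -> N -> Q -> C -> O -> R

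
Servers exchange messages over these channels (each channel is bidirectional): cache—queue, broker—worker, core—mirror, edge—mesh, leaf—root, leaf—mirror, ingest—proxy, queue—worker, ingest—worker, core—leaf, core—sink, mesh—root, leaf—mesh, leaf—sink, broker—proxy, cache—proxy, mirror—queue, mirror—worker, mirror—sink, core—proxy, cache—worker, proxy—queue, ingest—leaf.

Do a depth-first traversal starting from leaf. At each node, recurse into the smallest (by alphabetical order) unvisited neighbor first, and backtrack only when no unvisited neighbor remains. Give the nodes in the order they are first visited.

Visit leaf
leaf → core
core → mirror
mirror → queue
queue → cache
cache → proxy
proxy → broker
broker → worker
worker → ingest
mirror → sink
leaf → mesh
mesh → edge
mesh → root

leaf → core → mirror → queue → cache → proxy → broker → worker → ingest → sink → mesh → edge → root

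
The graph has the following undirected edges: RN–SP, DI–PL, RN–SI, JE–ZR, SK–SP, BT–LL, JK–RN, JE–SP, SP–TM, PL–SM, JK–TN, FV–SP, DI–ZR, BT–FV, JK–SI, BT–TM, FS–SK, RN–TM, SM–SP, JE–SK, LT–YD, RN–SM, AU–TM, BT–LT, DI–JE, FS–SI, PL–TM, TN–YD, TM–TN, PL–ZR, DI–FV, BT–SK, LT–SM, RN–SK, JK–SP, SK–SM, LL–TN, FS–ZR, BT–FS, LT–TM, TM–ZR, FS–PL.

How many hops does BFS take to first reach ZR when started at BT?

2

Level 0: BT
Level 1: FS, FV, LL, LT, SK, TM
Level 2: AU, DI, JE, PL, RN, SI, SM, SP, TN, YD, ZR
Level 3: JK
ZR first appears at level 2.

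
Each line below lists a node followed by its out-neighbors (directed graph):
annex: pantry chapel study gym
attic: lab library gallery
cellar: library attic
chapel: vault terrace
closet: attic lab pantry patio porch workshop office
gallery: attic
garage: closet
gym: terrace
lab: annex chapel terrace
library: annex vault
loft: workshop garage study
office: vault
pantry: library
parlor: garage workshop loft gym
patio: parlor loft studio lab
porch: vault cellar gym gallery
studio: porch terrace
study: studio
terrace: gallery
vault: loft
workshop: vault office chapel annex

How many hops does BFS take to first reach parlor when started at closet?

2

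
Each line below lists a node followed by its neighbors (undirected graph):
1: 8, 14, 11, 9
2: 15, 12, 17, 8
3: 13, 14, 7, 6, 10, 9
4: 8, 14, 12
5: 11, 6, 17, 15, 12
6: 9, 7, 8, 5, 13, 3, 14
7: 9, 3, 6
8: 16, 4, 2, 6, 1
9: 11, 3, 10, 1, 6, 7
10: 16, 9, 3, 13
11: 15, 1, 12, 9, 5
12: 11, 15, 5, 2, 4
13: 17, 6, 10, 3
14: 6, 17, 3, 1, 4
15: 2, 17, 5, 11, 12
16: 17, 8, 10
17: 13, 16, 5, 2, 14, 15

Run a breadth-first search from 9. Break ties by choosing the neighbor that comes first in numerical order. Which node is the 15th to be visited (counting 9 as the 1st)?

Visit 9; enqueue 1, 3, 6, 7, 10, 11 → queue [1, 3, 6, 7, 10, 11]
Visit 1; enqueue 8, 14 → queue [3, 6, 7, 10, 11, 8, 14]
Visit 3; enqueue 13 → queue [6, 7, 10, 11, 8, 14, 13]
Visit 6; enqueue 5 → queue [7, 10, 11, 8, 14, 13, 5]
Visit 7 → queue [10, 11, 8, 14, 13, 5]
Visit 10; enqueue 16 → queue [11, 8, 14, 13, 5, 16]
Visit 11; enqueue 12, 15 → queue [8, 14, 13, 5, 16, 12, 15]
Visit 8; enqueue 2, 4 → queue [14, 13, 5, 16, 12, 15, 2, 4]
Visit 14; enqueue 17 → queue [13, 5, 16, 12, 15, 2, 4, 17]
Visit 13 → queue [5, 16, 12, 15, 2, 4, 17]
Visit 5 → queue [16, 12, 15, 2, 4, 17]
Visit 16 → queue [12, 15, 2, 4, 17]
Visit 12 → queue [15, 2, 4, 17]
Visit 15 → queue [2, 4, 17]
Visit 2 → queue [4, 17]
Visit 4 → queue [17]
Visit 17 → queue []

Visit order: 9, 1, 3, 6, 7, 10, 11, 8, 14, 13, 5, 16, 12, 15, 2, 4, 17

2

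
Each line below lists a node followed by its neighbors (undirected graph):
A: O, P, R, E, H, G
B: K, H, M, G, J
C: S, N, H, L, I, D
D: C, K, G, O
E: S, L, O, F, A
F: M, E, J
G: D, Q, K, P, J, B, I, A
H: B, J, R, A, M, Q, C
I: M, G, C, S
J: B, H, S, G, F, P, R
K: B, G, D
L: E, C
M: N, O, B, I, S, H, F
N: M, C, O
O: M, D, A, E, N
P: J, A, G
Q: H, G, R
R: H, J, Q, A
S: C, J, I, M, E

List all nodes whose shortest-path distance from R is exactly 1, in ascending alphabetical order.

Level 0: R
Level 1: A, H, J, Q
Level 2: B, C, E, F, G, M, O, P, S
Level 3: D, I, K, L, N

A, H, J, Q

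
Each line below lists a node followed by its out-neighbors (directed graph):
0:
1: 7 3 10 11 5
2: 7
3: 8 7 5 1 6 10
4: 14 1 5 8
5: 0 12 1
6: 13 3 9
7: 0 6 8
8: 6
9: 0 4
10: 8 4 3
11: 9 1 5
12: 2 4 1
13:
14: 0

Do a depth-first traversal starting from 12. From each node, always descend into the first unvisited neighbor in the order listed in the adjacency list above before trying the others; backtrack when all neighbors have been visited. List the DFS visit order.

12 -> 2 -> 7 -> 0 -> 6 -> 13 -> 3 -> 8 -> 5 -> 1 -> 10 -> 4 -> 14 -> 11 -> 9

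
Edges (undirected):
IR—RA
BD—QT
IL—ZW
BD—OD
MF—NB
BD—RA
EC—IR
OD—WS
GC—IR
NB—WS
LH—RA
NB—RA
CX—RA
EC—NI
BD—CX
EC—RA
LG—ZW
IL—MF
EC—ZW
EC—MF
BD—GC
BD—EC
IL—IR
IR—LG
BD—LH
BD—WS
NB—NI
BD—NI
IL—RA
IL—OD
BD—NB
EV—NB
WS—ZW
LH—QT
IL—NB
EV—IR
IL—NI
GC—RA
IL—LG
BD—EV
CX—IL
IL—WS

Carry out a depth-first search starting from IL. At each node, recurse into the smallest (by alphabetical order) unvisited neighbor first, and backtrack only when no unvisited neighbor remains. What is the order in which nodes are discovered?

IL, CX, BD, EC, IR, EV, NB, MF, NI, RA, GC, LH, QT, WS, OD, ZW, LG

Visit IL
IL → CX
CX → BD
BD → EC
EC → IR
IR → EV
EV → NB
NB → MF
NB → NI
NB → RA
RA → GC
RA → LH
LH → QT
NB → WS
WS → OD
WS → ZW
ZW → LG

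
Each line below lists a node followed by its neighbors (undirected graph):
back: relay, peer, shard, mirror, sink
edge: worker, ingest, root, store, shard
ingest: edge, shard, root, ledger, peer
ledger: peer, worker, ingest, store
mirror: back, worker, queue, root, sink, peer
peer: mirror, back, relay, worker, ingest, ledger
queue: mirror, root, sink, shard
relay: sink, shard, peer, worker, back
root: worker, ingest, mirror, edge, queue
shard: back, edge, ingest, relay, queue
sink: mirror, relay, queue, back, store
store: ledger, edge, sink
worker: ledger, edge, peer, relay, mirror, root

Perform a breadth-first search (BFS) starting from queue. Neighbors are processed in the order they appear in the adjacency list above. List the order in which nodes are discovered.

Visit queue; enqueue mirror, root, sink, shard → queue [mirror, root, sink, shard]
Visit mirror; enqueue back, worker, peer → queue [root, sink, shard, back, worker, peer]
Visit root; enqueue ingest, edge → queue [sink, shard, back, worker, peer, ingest, edge]
Visit sink; enqueue relay, store → queue [shard, back, worker, peer, ingest, edge, relay, store]
Visit shard → queue [back, worker, peer, ingest, edge, relay, store]
Visit back → queue [worker, peer, ingest, edge, relay, store]
Visit worker; enqueue ledger → queue [peer, ingest, edge, relay, store, ledger]
Visit peer → queue [ingest, edge, relay, store, ledger]
Visit ingest → queue [edge, relay, store, ledger]
Visit edge → queue [relay, store, ledger]
Visit relay → queue [store, ledger]
Visit store → queue [ledger]
Visit ledger → queue []

queue, mirror, root, sink, shard, back, worker, peer, ingest, edge, relay, store, ledger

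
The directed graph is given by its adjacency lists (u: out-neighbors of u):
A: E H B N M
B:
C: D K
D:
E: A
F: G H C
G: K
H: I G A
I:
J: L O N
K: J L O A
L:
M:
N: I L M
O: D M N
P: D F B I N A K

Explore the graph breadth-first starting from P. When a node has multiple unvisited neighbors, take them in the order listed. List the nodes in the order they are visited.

Visit P; enqueue D, F, B, I, N, A, K → queue [D, F, B, I, N, A, K]
Visit D → queue [F, B, I, N, A, K]
Visit F; enqueue G, H, C → queue [B, I, N, A, K, G, H, C]
Visit B → queue [I, N, A, K, G, H, C]
Visit I → queue [N, A, K, G, H, C]
Visit N; enqueue L, M → queue [A, K, G, H, C, L, M]
Visit A; enqueue E → queue [K, G, H, C, L, M, E]
Visit K; enqueue J, O → queue [G, H, C, L, M, E, J, O]
Visit G → queue [H, C, L, M, E, J, O]
Visit H → queue [C, L, M, E, J, O]
Visit C → queue [L, M, E, J, O]
Visit L → queue [M, E, J, O]
Visit M → queue [E, J, O]
Visit E → queue [J, O]
Visit J → queue [O]
Visit O → queue []

P → D → F → B → I → N → A → K → G → H → C → L → M → E → J → O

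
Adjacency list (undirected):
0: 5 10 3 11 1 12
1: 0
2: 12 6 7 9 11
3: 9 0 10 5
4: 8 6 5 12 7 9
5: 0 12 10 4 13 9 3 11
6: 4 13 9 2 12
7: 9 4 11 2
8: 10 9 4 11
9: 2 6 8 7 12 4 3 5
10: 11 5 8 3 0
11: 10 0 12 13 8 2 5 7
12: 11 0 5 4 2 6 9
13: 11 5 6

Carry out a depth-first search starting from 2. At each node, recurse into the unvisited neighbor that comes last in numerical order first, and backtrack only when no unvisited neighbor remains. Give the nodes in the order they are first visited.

2 → 12 → 11 → 13 → 6 → 9 → 8 → 10 → 5 → 4 → 7 → 3 → 0 → 1

Visit 2
2 → 12
12 → 11
11 → 13
13 → 6
6 → 9
9 → 8
8 → 10
10 → 5
5 → 4
4 → 7
5 → 3
3 → 0
0 → 1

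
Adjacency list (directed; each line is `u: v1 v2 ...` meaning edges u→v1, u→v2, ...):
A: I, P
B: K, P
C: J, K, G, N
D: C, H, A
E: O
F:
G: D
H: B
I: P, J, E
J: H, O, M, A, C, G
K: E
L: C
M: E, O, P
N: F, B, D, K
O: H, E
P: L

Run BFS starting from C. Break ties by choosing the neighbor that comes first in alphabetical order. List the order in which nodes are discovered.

Visit C; enqueue G, J, K, N → queue [G, J, K, N]
Visit G; enqueue D → queue [J, K, N, D]
Visit J; enqueue A, H, M, O → queue [K, N, D, A, H, M, O]
Visit K; enqueue E → queue [N, D, A, H, M, O, E]
Visit N; enqueue B, F → queue [D, A, H, M, O, E, B, F]
Visit D → queue [A, H, M, O, E, B, F]
Visit A; enqueue I, P → queue [H, M, O, E, B, F, I, P]
Visit H → queue [M, O, E, B, F, I, P]
Visit M → queue [O, E, B, F, I, P]
Visit O → queue [E, B, F, I, P]
Visit E → queue [B, F, I, P]
Visit B → queue [F, I, P]
Visit F → queue [I, P]
Visit I → queue [P]
Visit P; enqueue L → queue [L]
Visit L → queue []

C -> G -> J -> K -> N -> D -> A -> H -> M -> O -> E -> B -> F -> I -> P -> L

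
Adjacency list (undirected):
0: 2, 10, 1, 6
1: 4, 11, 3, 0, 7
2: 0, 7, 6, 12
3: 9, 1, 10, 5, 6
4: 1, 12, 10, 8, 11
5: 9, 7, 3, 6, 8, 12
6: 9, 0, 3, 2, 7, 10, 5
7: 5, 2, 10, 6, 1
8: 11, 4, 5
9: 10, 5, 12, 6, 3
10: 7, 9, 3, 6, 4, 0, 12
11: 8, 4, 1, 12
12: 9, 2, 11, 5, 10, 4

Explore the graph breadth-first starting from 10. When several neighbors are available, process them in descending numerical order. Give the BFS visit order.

10 → 12 → 9 → 7 → 6 → 4 → 3 → 0 → 11 → 5 → 2 → 1 → 8

Visit 10; enqueue 12, 9, 7, 6, 4, 3, 0 → queue [12, 9, 7, 6, 4, 3, 0]
Visit 12; enqueue 11, 5, 2 → queue [9, 7, 6, 4, 3, 0, 11, 5, 2]
Visit 9 → queue [7, 6, 4, 3, 0, 11, 5, 2]
Visit 7; enqueue 1 → queue [6, 4, 3, 0, 11, 5, 2, 1]
Visit 6 → queue [4, 3, 0, 11, 5, 2, 1]
Visit 4; enqueue 8 → queue [3, 0, 11, 5, 2, 1, 8]
Visit 3 → queue [0, 11, 5, 2, 1, 8]
Visit 0 → queue [11, 5, 2, 1, 8]
Visit 11 → queue [5, 2, 1, 8]
Visit 5 → queue [2, 1, 8]
Visit 2 → queue [1, 8]
Visit 1 → queue [8]
Visit 8 → queue []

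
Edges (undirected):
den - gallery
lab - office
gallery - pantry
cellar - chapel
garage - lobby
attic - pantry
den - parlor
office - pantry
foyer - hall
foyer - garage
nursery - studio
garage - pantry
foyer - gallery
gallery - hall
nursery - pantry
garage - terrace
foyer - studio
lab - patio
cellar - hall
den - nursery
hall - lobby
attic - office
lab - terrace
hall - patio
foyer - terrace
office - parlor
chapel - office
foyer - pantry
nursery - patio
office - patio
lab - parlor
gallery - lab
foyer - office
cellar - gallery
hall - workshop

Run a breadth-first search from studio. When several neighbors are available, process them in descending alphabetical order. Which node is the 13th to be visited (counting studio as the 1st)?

Visit studio; enqueue nursery, foyer → queue [nursery, foyer]
Visit nursery; enqueue patio, pantry, den → queue [foyer, patio, pantry, den]
Visit foyer; enqueue terrace, office, hall, garage, gallery → queue [patio, pantry, den, terrace, office, hall, garage, gallery]
Visit patio; enqueue lab → queue [pantry, den, terrace, office, hall, garage, gallery, lab]
Visit pantry; enqueue attic → queue [den, terrace, office, hall, garage, gallery, lab, attic]
Visit den; enqueue parlor → queue [terrace, office, hall, garage, gallery, lab, attic, parlor]
Visit terrace → queue [office, hall, garage, gallery, lab, attic, parlor]
Visit office; enqueue chapel → queue [hall, garage, gallery, lab, attic, parlor, chapel]
Visit hall; enqueue workshop, lobby, cellar → queue [garage, gallery, lab, attic, parlor, chapel, workshop, lobby, cellar]
Visit garage → queue [gallery, lab, attic, parlor, chapel, workshop, lobby, cellar]
Visit gallery → queue [lab, attic, parlor, chapel, workshop, lobby, cellar]
Visit lab → queue [attic, parlor, chapel, workshop, lobby, cellar]
Visit attic → queue [parlor, chapel, workshop, lobby, cellar]
Visit parlor → queue [chapel, workshop, lobby, cellar]
Visit chapel → queue [workshop, lobby, cellar]
Visit workshop → queue [lobby, cellar]
Visit lobby → queue [cellar]
Visit cellar → queue []

Visit order: studio, nursery, foyer, patio, pantry, den, terrace, office, hall, garage, gallery, lab, attic, parlor, chapel, workshop, lobby, cellar

attic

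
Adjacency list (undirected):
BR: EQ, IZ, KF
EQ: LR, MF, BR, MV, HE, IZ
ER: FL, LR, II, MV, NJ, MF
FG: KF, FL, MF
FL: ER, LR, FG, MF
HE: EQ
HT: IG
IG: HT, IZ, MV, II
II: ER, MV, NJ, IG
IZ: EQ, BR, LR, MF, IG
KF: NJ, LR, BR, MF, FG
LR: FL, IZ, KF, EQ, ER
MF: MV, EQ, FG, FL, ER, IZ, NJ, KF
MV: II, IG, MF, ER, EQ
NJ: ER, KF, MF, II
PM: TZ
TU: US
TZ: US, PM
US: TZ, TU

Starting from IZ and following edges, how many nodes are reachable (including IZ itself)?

15

BFS from IZ visits: IZ, BR, EQ, IG, LR, MF, KF, HE, MV, HT, II, ER, FL, FG, NJ
Reachable nodes: 15 of 19 total.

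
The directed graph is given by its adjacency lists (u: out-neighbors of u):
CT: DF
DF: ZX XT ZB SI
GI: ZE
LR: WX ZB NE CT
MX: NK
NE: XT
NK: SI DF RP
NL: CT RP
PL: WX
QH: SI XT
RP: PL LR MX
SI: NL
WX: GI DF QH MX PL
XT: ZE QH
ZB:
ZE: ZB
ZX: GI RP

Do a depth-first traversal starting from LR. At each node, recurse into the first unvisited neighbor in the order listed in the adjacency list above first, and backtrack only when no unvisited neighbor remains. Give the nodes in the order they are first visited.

Visit LR
LR → WX
WX → GI
GI → ZE
ZE → ZB
WX → DF
DF → ZX
ZX → RP
RP → PL
RP → MX
MX → NK
NK → SI
SI → NL
NL → CT
DF → XT
XT → QH
LR → NE

LR, WX, GI, ZE, ZB, DF, ZX, RP, PL, MX, NK, SI, NL, CT, XT, QH, NE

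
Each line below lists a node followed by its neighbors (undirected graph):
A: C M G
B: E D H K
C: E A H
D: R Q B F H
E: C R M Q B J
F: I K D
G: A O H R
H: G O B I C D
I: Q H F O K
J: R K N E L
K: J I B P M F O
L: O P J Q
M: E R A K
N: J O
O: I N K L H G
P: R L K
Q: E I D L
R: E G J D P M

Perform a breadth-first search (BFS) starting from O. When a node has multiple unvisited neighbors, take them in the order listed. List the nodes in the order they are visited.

Visit O; enqueue I, N, K, L, H, G → queue [I, N, K, L, H, G]
Visit I; enqueue Q, F → queue [N, K, L, H, G, Q, F]
Visit N; enqueue J → queue [K, L, H, G, Q, F, J]
Visit K; enqueue B, P, M → queue [L, H, G, Q, F, J, B, P, M]
Visit L → queue [H, G, Q, F, J, B, P, M]
Visit H; enqueue C, D → queue [G, Q, F, J, B, P, M, C, D]
Visit G; enqueue A, R → queue [Q, F, J, B, P, M, C, D, A, R]
Visit Q; enqueue E → queue [F, J, B, P, M, C, D, A, R, E]
Visit F → queue [J, B, P, M, C, D, A, R, E]
Visit J → queue [B, P, M, C, D, A, R, E]
Visit B → queue [P, M, C, D, A, R, E]
Visit P → queue [M, C, D, A, R, E]
Visit M → queue [C, D, A, R, E]
Visit C → queue [D, A, R, E]
Visit D → queue [A, R, E]
Visit A → queue [R, E]
Visit R → queue [E]
Visit E → queue []

O → I → N → K → L → H → G → Q → F → J → B → P → M → C → D → A → R → E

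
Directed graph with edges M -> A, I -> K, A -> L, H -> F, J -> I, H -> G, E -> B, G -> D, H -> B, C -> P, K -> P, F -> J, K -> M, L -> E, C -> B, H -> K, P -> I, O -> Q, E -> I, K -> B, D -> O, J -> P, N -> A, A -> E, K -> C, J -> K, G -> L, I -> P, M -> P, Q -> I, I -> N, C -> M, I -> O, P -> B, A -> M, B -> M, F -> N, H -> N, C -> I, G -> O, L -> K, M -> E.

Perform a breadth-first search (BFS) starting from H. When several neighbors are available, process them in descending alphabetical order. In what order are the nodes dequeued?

H, N, K, G, F, B, A, P, M, C, O, L, D, J, E, I, Q

Visit H; enqueue N, K, G, F, B → queue [N, K, G, F, B]
Visit N; enqueue A → queue [K, G, F, B, A]
Visit K; enqueue P, M, C → queue [G, F, B, A, P, M, C]
Visit G; enqueue O, L, D → queue [F, B, A, P, M, C, O, L, D]
Visit F; enqueue J → queue [B, A, P, M, C, O, L, D, J]
Visit B → queue [A, P, M, C, O, L, D, J]
Visit A; enqueue E → queue [P, M, C, O, L, D, J, E]
Visit P; enqueue I → queue [M, C, O, L, D, J, E, I]
Visit M → queue [C, O, L, D, J, E, I]
Visit C → queue [O, L, D, J, E, I]
Visit O; enqueue Q → queue [L, D, J, E, I, Q]
Visit L → queue [D, J, E, I, Q]
Visit D → queue [J, E, I, Q]
Visit J → queue [E, I, Q]
Visit E → queue [I, Q]
Visit I → queue [Q]
Visit Q → queue []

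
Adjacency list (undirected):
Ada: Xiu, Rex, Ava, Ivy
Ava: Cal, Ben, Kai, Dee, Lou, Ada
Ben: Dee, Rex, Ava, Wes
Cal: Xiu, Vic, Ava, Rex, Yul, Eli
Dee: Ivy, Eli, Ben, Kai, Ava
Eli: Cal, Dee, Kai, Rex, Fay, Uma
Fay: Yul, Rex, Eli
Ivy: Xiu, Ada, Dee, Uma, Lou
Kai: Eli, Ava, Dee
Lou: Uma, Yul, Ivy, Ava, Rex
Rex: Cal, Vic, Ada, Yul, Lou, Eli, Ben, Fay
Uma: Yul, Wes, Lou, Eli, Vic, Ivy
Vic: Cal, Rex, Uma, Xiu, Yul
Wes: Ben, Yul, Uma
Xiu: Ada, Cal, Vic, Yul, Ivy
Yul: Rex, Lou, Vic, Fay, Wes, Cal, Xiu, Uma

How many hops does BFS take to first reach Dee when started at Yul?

Level 0: Yul
Level 1: Cal, Fay, Lou, Rex, Uma, Vic, Wes, Xiu
Level 2: Ada, Ava, Ben, Eli, Ivy
Level 3: Dee, Kai
Dee first appears at level 3.

3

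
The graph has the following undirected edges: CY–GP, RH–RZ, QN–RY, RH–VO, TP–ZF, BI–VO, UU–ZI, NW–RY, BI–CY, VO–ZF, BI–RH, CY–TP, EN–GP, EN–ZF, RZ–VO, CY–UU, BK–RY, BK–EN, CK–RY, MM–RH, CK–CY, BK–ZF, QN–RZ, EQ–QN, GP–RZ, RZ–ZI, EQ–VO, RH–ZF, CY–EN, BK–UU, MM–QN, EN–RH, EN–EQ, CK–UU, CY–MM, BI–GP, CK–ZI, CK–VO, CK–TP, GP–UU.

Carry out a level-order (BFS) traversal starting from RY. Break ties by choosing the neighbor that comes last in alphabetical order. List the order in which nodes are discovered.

RY → QN → NW → CK → BK → RZ → MM → EQ → ZI → VO → UU → TP → CY → ZF → EN → RH → GP → BI

Visit RY; enqueue QN, NW, CK, BK → queue [QN, NW, CK, BK]
Visit QN; enqueue RZ, MM, EQ → queue [NW, CK, BK, RZ, MM, EQ]
Visit NW → queue [CK, BK, RZ, MM, EQ]
Visit CK; enqueue ZI, VO, UU, TP, CY → queue [BK, RZ, MM, EQ, ZI, VO, UU, TP, CY]
Visit BK; enqueue ZF, EN → queue [RZ, MM, EQ, ZI, VO, UU, TP, CY, ZF, EN]
Visit RZ; enqueue RH, GP → queue [MM, EQ, ZI, VO, UU, TP, CY, ZF, EN, RH, GP]
Visit MM → queue [EQ, ZI, VO, UU, TP, CY, ZF, EN, RH, GP]
Visit EQ → queue [ZI, VO, UU, TP, CY, ZF, EN, RH, GP]
Visit ZI → queue [VO, UU, TP, CY, ZF, EN, RH, GP]
Visit VO; enqueue BI → queue [UU, TP, CY, ZF, EN, RH, GP, BI]
Visit UU → queue [TP, CY, ZF, EN, RH, GP, BI]
Visit TP → queue [CY, ZF, EN, RH, GP, BI]
Visit CY → queue [ZF, EN, RH, GP, BI]
Visit ZF → queue [EN, RH, GP, BI]
Visit EN → queue [RH, GP, BI]
Visit RH → queue [GP, BI]
Visit GP → queue [BI]
Visit BI → queue []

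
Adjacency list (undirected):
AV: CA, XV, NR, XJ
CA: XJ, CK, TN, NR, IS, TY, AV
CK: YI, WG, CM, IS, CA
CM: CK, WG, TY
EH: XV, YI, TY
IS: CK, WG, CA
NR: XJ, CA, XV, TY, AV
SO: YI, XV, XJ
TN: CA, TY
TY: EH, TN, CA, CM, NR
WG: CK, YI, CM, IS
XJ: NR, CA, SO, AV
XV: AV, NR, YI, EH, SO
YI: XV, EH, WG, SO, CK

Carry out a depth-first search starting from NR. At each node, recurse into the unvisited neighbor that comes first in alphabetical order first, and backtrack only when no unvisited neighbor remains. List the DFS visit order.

Visit NR
NR → AV
AV → CA
CA → CK
CK → CM
CM → TY
TY → EH
EH → XV
XV → SO
SO → XJ
SO → YI
YI → WG
WG → IS
TY → TN

NR -> AV -> CA -> CK -> CM -> TY -> EH -> XV -> SO -> XJ -> YI -> WG -> IS -> TN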